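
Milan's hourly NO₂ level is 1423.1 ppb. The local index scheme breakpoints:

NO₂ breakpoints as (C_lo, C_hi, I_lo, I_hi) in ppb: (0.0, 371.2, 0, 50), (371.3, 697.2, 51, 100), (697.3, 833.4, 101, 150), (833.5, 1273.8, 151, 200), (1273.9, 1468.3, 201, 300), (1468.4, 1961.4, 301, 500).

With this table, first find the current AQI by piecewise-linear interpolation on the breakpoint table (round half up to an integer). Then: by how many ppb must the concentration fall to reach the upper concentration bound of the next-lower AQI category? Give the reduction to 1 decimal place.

NO₂: 1423.1 ∈ [1273.9, 1468.3] ↔ index [201, 300].
201 + (1423.1−1273.9)·(300−201)/(1468.3−1273.9) = 201 + 149.2·99/194.4 ≈ 276.98, so AQI = 277.
Current AQI 277 is in the Very Unhealthy range (201–300). The next-lower category tops out at AQI 200, whose upper concentration bound is 1273.8 ppb.
Reduction needed = 1423.1 − 1273.8 = 149.3 ppb.

149.3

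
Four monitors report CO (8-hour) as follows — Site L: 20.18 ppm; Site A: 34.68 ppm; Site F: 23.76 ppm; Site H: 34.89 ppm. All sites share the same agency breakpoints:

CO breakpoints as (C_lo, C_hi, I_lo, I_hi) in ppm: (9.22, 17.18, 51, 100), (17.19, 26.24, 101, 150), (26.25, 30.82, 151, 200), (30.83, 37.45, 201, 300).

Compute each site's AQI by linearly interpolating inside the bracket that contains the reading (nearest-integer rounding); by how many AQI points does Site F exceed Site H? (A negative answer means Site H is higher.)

Site L: 20.18 lies in 17.19–26.24, so I_lo=101, I_hi=150, C_lo=17.19, C_hi=26.24.
(150−101)/(26.24−17.19) × (20.18−17.19) + 101 = 49/9.05 × 2.99 + 101 ≈ 117.19 → 117.
Site A 34.68: bracket 30.83–37.45 → index 201–300; slope 99/6.62, offset 3.85.
AQI = 201 + 99/6.62·3.85 ≈ 258.58 ⇒ 259.
Site F: 23.76 lies in 17.19–26.24, so I_lo=101, I_hi=150, C_lo=17.19, C_hi=26.24.
(150−101)/(26.24−17.19) × (23.76−17.19) + 101 = 49/9.05 × 6.57 + 101 ≈ 136.57 → 137.
Site H: row 30.83–37.45 (AQI 201–300). (300−201)·(34.89−30.83)/(37.45−30.83) + 201 = 99·4.06/6.62 + 201 ≈ 261.72 → 262.
AQIs: Site L=117, Site A=259, Site F=137, Site H=262. Site F (137) − Site H (262) = -125.

-125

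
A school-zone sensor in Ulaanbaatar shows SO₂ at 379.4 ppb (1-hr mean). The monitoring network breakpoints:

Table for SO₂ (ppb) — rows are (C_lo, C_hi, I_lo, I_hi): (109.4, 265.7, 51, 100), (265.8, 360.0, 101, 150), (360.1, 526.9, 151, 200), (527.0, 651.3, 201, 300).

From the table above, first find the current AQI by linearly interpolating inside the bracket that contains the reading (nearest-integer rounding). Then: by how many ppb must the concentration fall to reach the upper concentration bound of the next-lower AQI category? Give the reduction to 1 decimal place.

SO₂ 379.4: bracket 360.1–526.9 → index 151–200; slope 49/166.8, offset 19.3.
AQI = 151 + 49/166.8·19.3 ≈ 156.67 ⇒ 157.
Current AQI 157 is in the Unhealthy range (151–200). The next-lower category tops out at AQI 150, whose upper concentration bound is 360.0 ppb.
Reduction needed = 379.4 − 360.0 = 19.4 ppb.

19.4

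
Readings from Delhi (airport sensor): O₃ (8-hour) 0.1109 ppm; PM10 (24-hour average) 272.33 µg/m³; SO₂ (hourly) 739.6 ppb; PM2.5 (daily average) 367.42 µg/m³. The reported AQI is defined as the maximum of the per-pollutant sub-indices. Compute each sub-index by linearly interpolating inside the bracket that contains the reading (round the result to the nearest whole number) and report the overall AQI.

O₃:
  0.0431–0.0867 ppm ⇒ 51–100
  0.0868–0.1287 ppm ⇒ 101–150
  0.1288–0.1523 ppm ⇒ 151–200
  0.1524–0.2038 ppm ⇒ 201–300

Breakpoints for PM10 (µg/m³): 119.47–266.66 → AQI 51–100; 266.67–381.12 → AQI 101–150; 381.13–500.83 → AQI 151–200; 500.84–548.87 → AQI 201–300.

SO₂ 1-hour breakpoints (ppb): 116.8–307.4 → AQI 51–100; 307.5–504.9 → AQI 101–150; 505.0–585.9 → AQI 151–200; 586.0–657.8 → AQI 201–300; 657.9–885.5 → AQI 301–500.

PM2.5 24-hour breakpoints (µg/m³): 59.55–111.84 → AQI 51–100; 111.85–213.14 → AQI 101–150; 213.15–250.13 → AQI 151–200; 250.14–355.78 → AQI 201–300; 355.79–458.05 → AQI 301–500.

O₃: row 0.0868–0.1287 (AQI 101–150). (150−101)·(0.1109−0.0868)/(0.1287−0.0868) + 101 = 49·0.0241/0.0419 + 101 ≈ 129.18 → 129.
PM10: row 266.67–381.12 (AQI 101–150). (150−101)·(272.33−266.67)/(381.12−266.67) + 101 = 49·5.66/114.45 + 101 ≈ 103.42 → 103.
SO₂: row 657.9–885.5 (AQI 301–500). (500−301)·(739.6−657.9)/(885.5−657.9) + 301 = 199·81.7/227.6 + 301 ≈ 372.43 → 372.
PM2.5: 367.42 ∈ [355.79, 458.05] ↔ index [301, 500].
301 + (367.42−355.79)·(500−301)/(458.05−355.79) = 301 + 11.63·199/102.26 ≈ 323.63, so AQI = 324.
Sub-indices: O₃→129, PM10→103, SO₂→372, PM2.5→324. Overall AQI = max = 372; dominant pollutant is SO₂.

372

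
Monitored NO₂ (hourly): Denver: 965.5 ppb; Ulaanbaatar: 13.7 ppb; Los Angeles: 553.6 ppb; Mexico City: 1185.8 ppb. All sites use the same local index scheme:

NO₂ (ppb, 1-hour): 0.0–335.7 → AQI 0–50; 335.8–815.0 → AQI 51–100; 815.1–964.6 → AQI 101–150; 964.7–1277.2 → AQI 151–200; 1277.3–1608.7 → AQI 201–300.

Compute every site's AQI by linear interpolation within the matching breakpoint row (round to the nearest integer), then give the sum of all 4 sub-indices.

Denver 965.5: bracket 964.7–1277.2 → index 151–200; slope 49/312.5, offset 0.8.
AQI = 151 + 49/312.5·0.8 ≈ 151.13 ⇒ 151.
Ulaanbaatar: 13.7 ∈ [0.0, 335.7] ↔ index [0, 50].
0 + (13.7−0.0)·(50−0)/(335.7−0.0) = 0 + 13.7·50/335.7 ≈ 2.04, so AQI = 2.
Los Angeles: 553.6 ∈ [335.8, 815.0] ↔ index [51, 100].
51 + (553.6−335.8)·(100−51)/(815.0−335.8) = 51 + 217.8·49/479.2 ≈ 73.27, so AQI = 73.
Mexico City: 1185.8 ∈ [964.7, 1277.2] ↔ index [151, 200].
151 + (1185.8−964.7)·(200−151)/(1277.2−964.7) = 151 + 221.1·49/312.5 ≈ 185.67, so AQI = 186.
AQIs: Denver=151, Ulaanbaatar=2, Los Angeles=73, Mexico City=186. Sum = 151 + 2 + 73 + 186 = 412.

412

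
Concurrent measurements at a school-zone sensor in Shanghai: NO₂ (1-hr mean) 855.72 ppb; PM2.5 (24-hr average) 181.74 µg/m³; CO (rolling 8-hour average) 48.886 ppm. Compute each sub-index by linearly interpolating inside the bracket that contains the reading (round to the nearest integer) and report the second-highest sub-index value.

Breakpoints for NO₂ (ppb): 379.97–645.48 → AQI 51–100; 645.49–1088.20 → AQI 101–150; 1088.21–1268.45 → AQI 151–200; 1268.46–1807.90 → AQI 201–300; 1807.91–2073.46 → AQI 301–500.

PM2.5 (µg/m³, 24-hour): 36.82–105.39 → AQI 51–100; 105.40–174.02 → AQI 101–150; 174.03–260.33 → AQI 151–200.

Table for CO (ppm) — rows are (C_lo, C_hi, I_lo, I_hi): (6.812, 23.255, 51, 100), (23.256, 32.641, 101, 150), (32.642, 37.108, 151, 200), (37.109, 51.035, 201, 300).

155

NO₂: 855.72 lies in 645.49–1088.20, so I_lo=101, I_hi=150, C_lo=645.49, C_hi=1088.20.
(150−101)/(1088.20−645.49) × (855.72−645.49) + 101 = 49/442.71 × 210.23 + 101 ≈ 124.27 → 124.
PM2.5 181.74: bracket 174.03–260.33 → index 151–200; slope 49/86.30, offset 7.71.
AQI = 151 + 49/86.30·7.71 ≈ 155.38 ⇒ 155.
CO 48.886: bracket 37.109–51.035 → index 201–300; slope 99/13.926, offset 11.777.
AQI = 201 + 99/13.926·11.777 ≈ 284.72 ⇒ 285.
Sub-indices: NO₂→124, PM2.5→155, CO→285. Ranked high→low: 285, 155, 124. Second-highest sub-index = 155.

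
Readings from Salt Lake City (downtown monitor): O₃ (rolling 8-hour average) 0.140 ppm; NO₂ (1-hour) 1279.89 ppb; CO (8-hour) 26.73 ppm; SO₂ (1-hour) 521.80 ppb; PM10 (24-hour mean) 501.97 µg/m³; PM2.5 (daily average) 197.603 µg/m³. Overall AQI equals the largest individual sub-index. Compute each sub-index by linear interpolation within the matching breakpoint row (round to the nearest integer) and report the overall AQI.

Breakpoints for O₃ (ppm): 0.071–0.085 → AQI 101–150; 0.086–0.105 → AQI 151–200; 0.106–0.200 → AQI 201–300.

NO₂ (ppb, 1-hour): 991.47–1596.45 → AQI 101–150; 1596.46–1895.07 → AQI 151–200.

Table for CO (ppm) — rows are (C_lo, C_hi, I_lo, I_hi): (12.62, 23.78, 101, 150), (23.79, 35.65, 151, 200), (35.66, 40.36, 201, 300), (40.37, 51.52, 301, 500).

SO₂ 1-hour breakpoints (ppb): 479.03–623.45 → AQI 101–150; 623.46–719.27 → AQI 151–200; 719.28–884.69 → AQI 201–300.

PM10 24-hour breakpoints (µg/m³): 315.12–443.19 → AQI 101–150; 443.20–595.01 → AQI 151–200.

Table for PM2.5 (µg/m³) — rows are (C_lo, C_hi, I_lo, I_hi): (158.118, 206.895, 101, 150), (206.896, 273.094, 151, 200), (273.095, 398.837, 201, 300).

237

O₃: row 0.106–0.200 (AQI 201–300). (300−201)·(0.140−0.106)/(0.200−0.106) + 201 = 99·0.034/0.094 + 201 ≈ 236.81 → 237.
NO₂ 1279.89: bracket 991.47–1596.45 → index 101–150; slope 49/604.98, offset 288.42.
AQI = 101 + 49/604.98·288.42 ≈ 124.36 ⇒ 124.
CO 26.73: bracket 23.79–35.65 → index 151–200; slope 49/11.86, offset 2.94.
AQI = 151 + 49/11.86·2.94 ≈ 163.15 ⇒ 163.
SO₂: row 479.03–623.45 (AQI 101–150). (150−101)·(521.80−479.03)/(623.45−479.03) + 101 = 49·42.77/144.42 + 101 ≈ 115.51 → 116.
PM10: 501.97 ∈ [443.20, 595.01] ↔ index [151, 200].
151 + (501.97−443.20)·(200−151)/(595.01−443.20) = 151 + 58.77·49/151.81 ≈ 169.97, so AQI = 170.
PM2.5: 197.603 ∈ [158.118, 206.895] ↔ index [101, 150].
101 + (197.603−158.118)·(150−101)/(206.895−158.118) = 101 + 39.485·49/48.777 ≈ 140.67, so AQI = 141.
Sub-indices: O₃→237, NO₂→124, CO→163, SO₂→116, PM10→170, PM2.5→141. Overall AQI = max = 237; dominant pollutant is O₃.
AQI 237: Very Unhealthy.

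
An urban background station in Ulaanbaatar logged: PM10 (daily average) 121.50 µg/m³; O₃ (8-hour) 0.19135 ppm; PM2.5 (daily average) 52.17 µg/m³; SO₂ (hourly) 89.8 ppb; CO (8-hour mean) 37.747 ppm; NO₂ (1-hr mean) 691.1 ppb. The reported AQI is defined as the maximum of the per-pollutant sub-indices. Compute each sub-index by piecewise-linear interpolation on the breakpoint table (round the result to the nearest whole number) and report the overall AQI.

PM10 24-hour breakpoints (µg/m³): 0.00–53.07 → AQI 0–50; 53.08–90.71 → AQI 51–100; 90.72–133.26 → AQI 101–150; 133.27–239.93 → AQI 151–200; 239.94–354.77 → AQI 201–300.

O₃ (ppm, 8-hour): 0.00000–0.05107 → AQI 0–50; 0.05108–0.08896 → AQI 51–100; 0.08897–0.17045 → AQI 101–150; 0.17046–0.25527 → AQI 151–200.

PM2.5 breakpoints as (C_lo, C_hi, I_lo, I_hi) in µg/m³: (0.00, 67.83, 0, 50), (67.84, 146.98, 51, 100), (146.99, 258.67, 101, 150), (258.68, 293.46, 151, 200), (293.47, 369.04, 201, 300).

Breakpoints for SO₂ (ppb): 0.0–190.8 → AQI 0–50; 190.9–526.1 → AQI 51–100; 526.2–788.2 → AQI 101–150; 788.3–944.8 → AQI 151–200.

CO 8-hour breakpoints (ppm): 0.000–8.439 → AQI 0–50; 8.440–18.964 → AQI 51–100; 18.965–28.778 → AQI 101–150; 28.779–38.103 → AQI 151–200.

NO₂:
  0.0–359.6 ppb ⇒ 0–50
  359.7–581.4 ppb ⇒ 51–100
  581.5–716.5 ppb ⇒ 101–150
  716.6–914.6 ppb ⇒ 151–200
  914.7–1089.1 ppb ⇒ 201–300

198

PM10: row 90.72–133.26 (AQI 101–150). (150−101)·(121.50−90.72)/(133.26−90.72) + 101 = 49·30.78/42.54 + 101 ≈ 136.45 → 136.
O₃: 0.19135 ∈ [0.17046, 0.25527] ↔ index [151, 200].
151 + (0.19135−0.17046)·(200−151)/(0.25527−0.17046) = 151 + 0.02089·49/0.08481 ≈ 163.07, so AQI = 163.
PM2.5: 52.17 lies in 0.00–67.83, so I_lo=0, I_hi=50, C_lo=0.00, C_hi=67.83.
(50−0)/(67.83−0.00) × (52.17−0.00) + 0 = 50/67.83 × 52.17 + 0 ≈ 38.46 → 38.
SO₂: 89.8 lies in 0.0–190.8, so I_lo=0, I_hi=50, C_lo=0.0, C_hi=190.8.
(50−0)/(190.8−0.0) × (89.8−0.0) + 0 = 50/190.8 × 89.8 + 0 ≈ 23.53 → 24.
CO 37.747: bracket 28.779–38.103 → index 151–200; slope 49/9.324, offset 8.968.
AQI = 151 + 49/9.324·8.968 ≈ 198.13 ⇒ 198.
NO₂: 691.1 lies in 581.5–716.5, so I_lo=101, I_hi=150, C_lo=581.5, C_hi=716.5.
(150−101)/(716.5−581.5) × (691.1−581.5) + 101 = 49/135.0 × 109.6 + 101 ≈ 140.78 → 141.
Sub-indices: PM10→136, O₃→163, PM2.5→38, SO₂→24, CO→198, NO₂→141. Overall AQI = max = 198; dominant pollutant is CO.
AQI 198: Unhealthy.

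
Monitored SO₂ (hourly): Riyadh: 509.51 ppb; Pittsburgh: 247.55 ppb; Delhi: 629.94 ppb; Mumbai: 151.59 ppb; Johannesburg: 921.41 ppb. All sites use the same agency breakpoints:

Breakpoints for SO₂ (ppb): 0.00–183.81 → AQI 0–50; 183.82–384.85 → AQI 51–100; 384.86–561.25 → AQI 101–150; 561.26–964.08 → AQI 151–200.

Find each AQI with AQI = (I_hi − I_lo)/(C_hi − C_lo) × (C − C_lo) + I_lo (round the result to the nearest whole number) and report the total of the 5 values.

598

Riyadh 509.51: bracket 384.86–561.25 → index 101–150; slope 49/176.39, offset 124.65.
AQI = 101 + 49/176.39·124.65 ≈ 135.63 ⇒ 136.
Pittsburgh 247.55: bracket 183.82–384.85 → index 51–100; slope 49/201.03, offset 63.73.
AQI = 51 + 49/201.03·63.73 ≈ 66.53 ⇒ 67.
Delhi: 629.94 ∈ [561.26, 964.08] ↔ index [151, 200].
151 + (629.94−561.26)·(200−151)/(964.08−561.26) = 151 + 68.68·49/402.82 ≈ 159.35, so AQI = 159.
Mumbai: 151.59 ∈ [0.00, 183.81] ↔ index [0, 50].
0 + (151.59−0.00)·(50−0)/(183.81−0.00) = 0 + 151.59·50/183.81 ≈ 41.24, so AQI = 41.
Johannesburg: 921.41 ∈ [561.26, 964.08] ↔ index [151, 200].
151 + (921.41−561.26)·(200−151)/(964.08−561.26) = 151 + 360.15·49/402.82 ≈ 194.81, so AQI = 195.
AQIs: Riyadh=136, Pittsburgh=67, Delhi=159, Mumbai=41, Johannesburg=195. Sum = 136 + 67 + 159 + 41 + 195 = 598.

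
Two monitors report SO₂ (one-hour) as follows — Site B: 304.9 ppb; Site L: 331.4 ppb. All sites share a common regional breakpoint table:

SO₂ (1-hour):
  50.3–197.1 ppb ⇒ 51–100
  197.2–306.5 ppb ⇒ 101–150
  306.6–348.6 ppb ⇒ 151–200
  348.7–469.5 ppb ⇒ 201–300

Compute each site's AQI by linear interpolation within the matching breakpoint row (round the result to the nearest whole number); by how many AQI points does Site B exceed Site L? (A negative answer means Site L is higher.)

Site B: 304.9 lies in 197.2–306.5, so I_lo=101, I_hi=150, C_lo=197.2, C_hi=306.5.
(150−101)/(306.5−197.2) × (304.9−197.2) + 101 = 49/109.3 × 107.7 + 101 ≈ 149.28 → 149.
Site L: 331.4 ∈ [306.6, 348.6] ↔ index [151, 200].
151 + (331.4−306.6)·(200−151)/(348.6−306.6) = 151 + 24.8·49/42.0 ≈ 179.93, so AQI = 180.
AQIs: Site B=149, Site L=180. Site B (149) − Site L (180) = -31.

-31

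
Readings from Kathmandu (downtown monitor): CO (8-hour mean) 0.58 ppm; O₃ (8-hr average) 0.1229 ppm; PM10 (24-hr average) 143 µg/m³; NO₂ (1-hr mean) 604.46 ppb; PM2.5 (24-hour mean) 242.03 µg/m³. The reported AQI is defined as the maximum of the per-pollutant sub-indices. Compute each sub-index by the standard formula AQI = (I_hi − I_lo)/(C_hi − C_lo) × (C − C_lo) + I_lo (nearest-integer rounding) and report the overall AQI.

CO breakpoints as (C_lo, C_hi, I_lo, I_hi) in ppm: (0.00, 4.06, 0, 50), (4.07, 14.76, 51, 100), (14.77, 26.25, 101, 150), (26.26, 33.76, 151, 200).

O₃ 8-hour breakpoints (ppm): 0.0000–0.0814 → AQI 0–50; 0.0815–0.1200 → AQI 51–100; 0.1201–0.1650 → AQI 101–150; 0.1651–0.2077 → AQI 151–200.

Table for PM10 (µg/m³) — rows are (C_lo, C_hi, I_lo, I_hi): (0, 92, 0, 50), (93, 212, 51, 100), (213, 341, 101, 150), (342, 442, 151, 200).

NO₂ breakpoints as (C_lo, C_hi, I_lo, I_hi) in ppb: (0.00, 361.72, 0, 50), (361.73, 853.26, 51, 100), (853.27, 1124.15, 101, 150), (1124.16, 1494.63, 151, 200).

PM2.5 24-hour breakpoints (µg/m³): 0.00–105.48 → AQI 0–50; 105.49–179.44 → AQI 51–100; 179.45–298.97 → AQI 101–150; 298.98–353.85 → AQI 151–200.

127

CO: 0.58 lies in 0.00–4.06, so I_lo=0, I_hi=50, C_lo=0.00, C_hi=4.06.
(50−0)/(4.06−0.00) × (0.58−0.00) + 0 = 50/4.06 × 0.58 + 0 ≈ 7.14 → 7.
O₃: 0.1229 lies in 0.1201–0.1650, so I_lo=101, I_hi=150, C_lo=0.1201, C_hi=0.1650.
(150−101)/(0.1650−0.1201) × (0.1229−0.1201) + 101 = 49/0.0449 × 0.0028 + 101 ≈ 104.06 → 104.
PM10: 143 ∈ [93, 212] ↔ index [51, 100].
51 + (143−93)·(100−51)/(212−93) = 51 + 50·49/119 ≈ 71.59, so AQI = 72.
NO₂: 604.46 ∈ [361.73, 853.26] ↔ index [51, 100].
51 + (604.46−361.73)·(100−51)/(853.26−361.73) = 51 + 242.73·49/491.53 ≈ 75.20, so AQI = 75.
PM2.5: 242.03 ∈ [179.45, 298.97] ↔ index [101, 150].
101 + (242.03−179.45)·(150−101)/(298.97−179.45) = 101 + 62.58·49/119.52 ≈ 126.66, so AQI = 127.
Sub-indices: CO→7, O₃→104, PM10→72, NO₂→75, PM2.5→127. Overall AQI = max = 127; dominant pollutant is PM2.5.
AQI 127: Unhealthy for Sensitive Groups.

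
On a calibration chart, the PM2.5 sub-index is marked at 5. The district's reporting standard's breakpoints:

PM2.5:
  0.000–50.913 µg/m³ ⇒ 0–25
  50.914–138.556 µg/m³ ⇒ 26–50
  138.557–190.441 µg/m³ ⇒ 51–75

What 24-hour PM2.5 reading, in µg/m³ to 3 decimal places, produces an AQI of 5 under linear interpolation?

10.183

AQI 5 lies in the 0–25 band, which corresponds to 0.000–50.913 µg/m³.
C = 0.000 + (5−0)×(50.913−0.000)/(25−0) = 0.000 + 5×50.913/25 ≈ 10.18260 µg/m³ → 10.183 µg/m³ to 3 dp.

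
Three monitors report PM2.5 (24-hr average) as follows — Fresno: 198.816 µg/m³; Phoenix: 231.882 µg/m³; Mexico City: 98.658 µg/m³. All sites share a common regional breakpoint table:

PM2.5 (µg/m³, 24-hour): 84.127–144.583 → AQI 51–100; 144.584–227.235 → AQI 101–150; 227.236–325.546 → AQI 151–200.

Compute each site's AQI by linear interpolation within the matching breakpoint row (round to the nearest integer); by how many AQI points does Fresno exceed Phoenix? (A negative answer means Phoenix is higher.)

-20

Fresno 198.816: bracket 144.584–227.235 → index 101–150; slope 49/82.651, offset 54.232.
AQI = 101 + 49/82.651·54.232 ≈ 133.15 ⇒ 133.
Phoenix: 231.882 ∈ [227.236, 325.546] ↔ index [151, 200].
151 + (231.882−227.236)·(200−151)/(325.546−227.236) = 151 + 4.646·49/98.310 ≈ 153.32, so AQI = 153.
Mexico City 98.658: bracket 84.127–144.583 → index 51–100; slope 49/60.456, offset 14.531.
AQI = 51 + 49/60.456·14.531 ≈ 62.78 ⇒ 63.
AQIs: Fresno=133, Phoenix=153, Mexico City=63. Fresno (133) − Phoenix (153) = -20.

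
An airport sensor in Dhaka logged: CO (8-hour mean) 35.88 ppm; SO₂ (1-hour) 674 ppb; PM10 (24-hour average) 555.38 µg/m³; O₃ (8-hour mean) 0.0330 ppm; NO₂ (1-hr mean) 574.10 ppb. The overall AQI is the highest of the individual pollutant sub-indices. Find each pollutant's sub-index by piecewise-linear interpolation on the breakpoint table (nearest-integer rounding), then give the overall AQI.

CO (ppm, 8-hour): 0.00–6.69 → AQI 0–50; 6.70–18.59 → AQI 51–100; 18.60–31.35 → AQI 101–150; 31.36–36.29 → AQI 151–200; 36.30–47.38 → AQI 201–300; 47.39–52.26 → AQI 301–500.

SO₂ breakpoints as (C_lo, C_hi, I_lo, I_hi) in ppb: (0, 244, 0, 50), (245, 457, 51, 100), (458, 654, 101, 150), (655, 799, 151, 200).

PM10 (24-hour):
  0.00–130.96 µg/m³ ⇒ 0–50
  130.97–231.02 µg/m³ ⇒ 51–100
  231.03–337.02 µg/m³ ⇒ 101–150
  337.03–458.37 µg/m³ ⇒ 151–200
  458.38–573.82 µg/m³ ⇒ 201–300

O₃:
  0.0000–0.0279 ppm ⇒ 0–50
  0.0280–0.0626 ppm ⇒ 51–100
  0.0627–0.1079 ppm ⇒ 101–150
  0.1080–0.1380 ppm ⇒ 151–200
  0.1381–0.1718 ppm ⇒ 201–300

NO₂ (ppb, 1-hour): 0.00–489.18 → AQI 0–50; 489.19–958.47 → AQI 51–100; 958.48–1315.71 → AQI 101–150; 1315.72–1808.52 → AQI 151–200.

284

CO: 35.88 lies in 31.36–36.29, so I_lo=151, I_hi=200, C_lo=31.36, C_hi=36.29.
(200−151)/(36.29−31.36) × (35.88−31.36) + 151 = 49/4.93 × 4.52 + 151 ≈ 195.92 → 196.
SO₂: 674 lies in 655–799, so I_lo=151, I_hi=200, C_lo=655, C_hi=799.
(200−151)/(799−655) × (674−655) + 151 = 49/144 × 19 + 151 ≈ 157.47 → 157.
PM10 555.38: bracket 458.38–573.82 → index 201–300; slope 99/115.44, offset 97.00.
AQI = 201 + 99/115.44·97.00 ≈ 284.19 ⇒ 284.
O₃: 0.0330 ∈ [0.0280, 0.0626] ↔ index [51, 100].
51 + (0.0330−0.0280)·(100−51)/(0.0626−0.0280) = 51 + 0.0050·49/0.0346 ≈ 58.08, so AQI = 58.
NO₂ 574.10: bracket 489.19–958.47 → index 51–100; slope 49/469.28, offset 84.91.
AQI = 51 + 49/469.28·84.91 ≈ 59.87 ⇒ 60.
Sub-indices: CO→196, SO₂→157, PM10→284, O₃→58, NO₂→60. Overall AQI = max = 284; dominant pollutant is PM10.
AQI 284: Very Unhealthy.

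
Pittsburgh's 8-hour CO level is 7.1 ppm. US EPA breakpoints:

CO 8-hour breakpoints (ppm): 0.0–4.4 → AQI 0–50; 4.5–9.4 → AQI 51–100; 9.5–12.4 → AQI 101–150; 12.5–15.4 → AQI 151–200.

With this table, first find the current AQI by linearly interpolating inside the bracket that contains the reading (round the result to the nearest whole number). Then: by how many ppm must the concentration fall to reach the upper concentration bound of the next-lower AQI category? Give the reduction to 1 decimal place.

2.7

CO: 7.1 lies in 4.5–9.4, so I_lo=51, I_hi=100, C_lo=4.5, C_hi=9.4.
(100−51)/(9.4−4.5) × (7.1−4.5) + 51 = 49/4.9 × 2.6 + 51 ≈ 77.00 → 77.
Current AQI 77 is in the Moderate range (51–100). The next-lower category tops out at AQI 50, whose upper concentration bound is 4.4 ppm.
Reduction needed = 7.1 − 4.4 = 2.7 ppm.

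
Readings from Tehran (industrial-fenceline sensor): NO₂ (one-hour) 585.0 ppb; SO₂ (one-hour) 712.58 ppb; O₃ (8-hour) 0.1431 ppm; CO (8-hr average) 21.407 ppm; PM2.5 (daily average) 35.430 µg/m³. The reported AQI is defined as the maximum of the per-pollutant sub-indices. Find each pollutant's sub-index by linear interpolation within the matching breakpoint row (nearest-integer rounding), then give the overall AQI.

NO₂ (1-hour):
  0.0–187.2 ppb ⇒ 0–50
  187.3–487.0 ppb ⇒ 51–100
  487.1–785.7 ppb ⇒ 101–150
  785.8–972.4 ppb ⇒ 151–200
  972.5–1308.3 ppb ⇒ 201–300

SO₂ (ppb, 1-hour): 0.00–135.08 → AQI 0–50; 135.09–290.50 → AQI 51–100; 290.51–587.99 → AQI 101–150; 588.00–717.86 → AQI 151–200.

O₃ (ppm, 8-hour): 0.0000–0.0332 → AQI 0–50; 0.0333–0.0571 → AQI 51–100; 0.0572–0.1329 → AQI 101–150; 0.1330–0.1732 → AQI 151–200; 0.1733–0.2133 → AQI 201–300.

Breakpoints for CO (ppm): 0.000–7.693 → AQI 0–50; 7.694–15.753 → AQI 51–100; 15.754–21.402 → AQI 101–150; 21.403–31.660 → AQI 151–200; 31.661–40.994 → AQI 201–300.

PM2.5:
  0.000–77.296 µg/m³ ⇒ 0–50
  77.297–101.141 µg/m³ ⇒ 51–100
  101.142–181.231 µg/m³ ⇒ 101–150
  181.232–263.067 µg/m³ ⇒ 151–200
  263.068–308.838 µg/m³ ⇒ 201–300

198

NO₂: 585.0 ∈ [487.1, 785.7] ↔ index [101, 150].
101 + (585.0−487.1)·(150−101)/(785.7−487.1) = 101 + 97.9·49/298.6 ≈ 117.07, so AQI = 117.
SO₂: 712.58 ∈ [588.00, 717.86] ↔ index [151, 200].
151 + (712.58−588.00)·(200−151)/(717.86−588.00) = 151 + 124.58·49/129.86 ≈ 198.01, so AQI = 198.
O₃ 0.1431: bracket 0.1330–0.1732 → index 151–200; slope 49/0.0402, offset 0.0101.
AQI = 151 + 49/0.0402·0.0101 ≈ 163.31 ⇒ 163.
CO: row 21.403–31.660 (AQI 151–200). (200−151)·(21.407−21.403)/(31.660−21.403) + 151 = 49·0.004/10.257 + 151 ≈ 151.02 → 151.
PM2.5 35.430: bracket 0.000–77.296 → index 0–50; slope 50/77.296, offset 35.430.
AQI = 0 + 50/77.296·35.430 ≈ 22.92 ⇒ 23.
Sub-indices: NO₂→117, SO₂→198, O₃→163, CO→151, PM2.5→23. Overall AQI = max = 198; dominant pollutant is SO₂.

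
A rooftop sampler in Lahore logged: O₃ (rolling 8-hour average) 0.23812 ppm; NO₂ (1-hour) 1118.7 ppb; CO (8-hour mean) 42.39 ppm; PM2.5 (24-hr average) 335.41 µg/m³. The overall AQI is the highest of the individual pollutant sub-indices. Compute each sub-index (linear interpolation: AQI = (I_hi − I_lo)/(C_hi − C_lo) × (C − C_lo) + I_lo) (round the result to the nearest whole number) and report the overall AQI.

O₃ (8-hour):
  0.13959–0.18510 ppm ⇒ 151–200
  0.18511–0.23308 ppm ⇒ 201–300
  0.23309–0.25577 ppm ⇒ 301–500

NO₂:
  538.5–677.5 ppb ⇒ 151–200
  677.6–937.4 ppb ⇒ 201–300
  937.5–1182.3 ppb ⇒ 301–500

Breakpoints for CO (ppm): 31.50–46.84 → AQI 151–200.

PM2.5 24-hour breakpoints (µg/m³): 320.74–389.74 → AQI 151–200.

448

O₃ 0.23812: bracket 0.23309–0.25577 → index 301–500; slope 199/0.02268, offset 0.00503.
AQI = 301 + 199/0.02268·0.00503 ≈ 345.13 ⇒ 345.
NO₂: 1118.7 ∈ [937.5, 1182.3] ↔ index [301, 500].
301 + (1118.7−937.5)·(500−301)/(1182.3−937.5) = 301 + 181.2·199/244.8 ≈ 448.30, so AQI = 448.
CO: 42.39 ∈ [31.50, 46.84] ↔ index [151, 200].
151 + (42.39−31.50)·(200−151)/(46.84−31.50) = 151 + 10.89·49/15.34 ≈ 185.79, so AQI = 186.
PM2.5: 335.41 ∈ [320.74, 389.74] ↔ index [151, 200].
151 + (335.41−320.74)·(200−151)/(389.74−320.74) = 151 + 14.67·49/69.00 ≈ 161.42, so AQI = 161.
Sub-indices: O₃→345, NO₂→448, CO→186, PM2.5→161. Overall AQI = max = 448; dominant pollutant is NO₂.
AQI 448: Hazardous.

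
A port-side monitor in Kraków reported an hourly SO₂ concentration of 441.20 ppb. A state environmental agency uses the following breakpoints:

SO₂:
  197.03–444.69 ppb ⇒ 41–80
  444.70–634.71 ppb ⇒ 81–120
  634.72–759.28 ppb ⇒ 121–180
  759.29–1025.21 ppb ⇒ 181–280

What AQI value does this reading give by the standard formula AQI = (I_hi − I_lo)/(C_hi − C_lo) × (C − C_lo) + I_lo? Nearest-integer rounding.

SO₂ 441.20: bracket 197.03–444.69 → index 41–80; slope 39/247.66, offset 244.17.
AQI = 41 + 39/247.66·244.17 ≈ 79.45 ⇒ 79.

79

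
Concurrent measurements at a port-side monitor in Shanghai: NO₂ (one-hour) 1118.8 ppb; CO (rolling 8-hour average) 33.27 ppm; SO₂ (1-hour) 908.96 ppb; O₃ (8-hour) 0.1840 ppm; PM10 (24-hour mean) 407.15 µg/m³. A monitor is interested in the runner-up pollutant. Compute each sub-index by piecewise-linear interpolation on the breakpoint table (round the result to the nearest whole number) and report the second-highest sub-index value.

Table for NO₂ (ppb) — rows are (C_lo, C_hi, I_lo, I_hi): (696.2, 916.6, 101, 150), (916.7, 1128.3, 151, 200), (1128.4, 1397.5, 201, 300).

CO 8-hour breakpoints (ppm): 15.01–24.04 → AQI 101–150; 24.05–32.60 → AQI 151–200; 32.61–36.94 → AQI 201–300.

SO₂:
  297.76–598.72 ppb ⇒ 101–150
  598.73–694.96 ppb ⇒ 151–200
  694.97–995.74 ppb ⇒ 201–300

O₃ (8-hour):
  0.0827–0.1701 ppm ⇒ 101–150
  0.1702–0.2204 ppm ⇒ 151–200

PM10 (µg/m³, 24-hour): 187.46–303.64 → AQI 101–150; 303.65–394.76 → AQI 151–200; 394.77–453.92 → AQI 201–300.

NO₂: 1118.8 lies in 916.7–1128.3, so I_lo=151, I_hi=200, C_lo=916.7, C_hi=1128.3.
(200−151)/(1128.3−916.7) × (1118.8−916.7) + 151 = 49/211.6 × 202.1 + 151 ≈ 197.80 → 198.
CO 33.27: bracket 32.61–36.94 → index 201–300; slope 99/4.33, offset 0.66.
AQI = 201 + 99/4.33·0.66 ≈ 216.09 ⇒ 216.
SO₂: 908.96 ∈ [694.97, 995.74] ↔ index [201, 300].
201 + (908.96−694.97)·(300−201)/(995.74−694.97) = 201 + 213.99·99/300.77 ≈ 271.44, so AQI = 271.
O₃: row 0.1702–0.2204 (AQI 151–200). (200−151)·(0.1840−0.1702)/(0.2204−0.1702) + 151 = 49·0.0138/0.0502 + 151 ≈ 164.47 → 164.
PM10: 407.15 lies in 394.77–453.92, so I_lo=201, I_hi=300, C_lo=394.77, C_hi=453.92.
(300−201)/(453.92−394.77) × (407.15−394.77) + 201 = 99/59.15 × 12.38 + 201 ≈ 221.72 → 222.
Sub-indices: NO₂→198, CO→216, SO₂→271, O₃→164, PM10→222. Ranked high→low: 271, 222, 216, 198, 164. Second-highest sub-index = 222.

222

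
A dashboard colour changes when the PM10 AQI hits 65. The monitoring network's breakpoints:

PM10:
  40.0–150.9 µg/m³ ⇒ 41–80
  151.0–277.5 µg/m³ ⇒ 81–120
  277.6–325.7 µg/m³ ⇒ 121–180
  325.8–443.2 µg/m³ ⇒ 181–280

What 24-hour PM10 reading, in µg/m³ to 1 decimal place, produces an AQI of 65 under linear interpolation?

108.2

AQI 65 lies in the 41–80 band, which corresponds to 40.0–150.9 µg/m³.
C = 40.0 + (65−41)×(150.9−40.0)/(80−41) = 40.0 + 24×110.9/39 ≈ 108.246 µg/m³ → 108.2 µg/m³ to 1 dp.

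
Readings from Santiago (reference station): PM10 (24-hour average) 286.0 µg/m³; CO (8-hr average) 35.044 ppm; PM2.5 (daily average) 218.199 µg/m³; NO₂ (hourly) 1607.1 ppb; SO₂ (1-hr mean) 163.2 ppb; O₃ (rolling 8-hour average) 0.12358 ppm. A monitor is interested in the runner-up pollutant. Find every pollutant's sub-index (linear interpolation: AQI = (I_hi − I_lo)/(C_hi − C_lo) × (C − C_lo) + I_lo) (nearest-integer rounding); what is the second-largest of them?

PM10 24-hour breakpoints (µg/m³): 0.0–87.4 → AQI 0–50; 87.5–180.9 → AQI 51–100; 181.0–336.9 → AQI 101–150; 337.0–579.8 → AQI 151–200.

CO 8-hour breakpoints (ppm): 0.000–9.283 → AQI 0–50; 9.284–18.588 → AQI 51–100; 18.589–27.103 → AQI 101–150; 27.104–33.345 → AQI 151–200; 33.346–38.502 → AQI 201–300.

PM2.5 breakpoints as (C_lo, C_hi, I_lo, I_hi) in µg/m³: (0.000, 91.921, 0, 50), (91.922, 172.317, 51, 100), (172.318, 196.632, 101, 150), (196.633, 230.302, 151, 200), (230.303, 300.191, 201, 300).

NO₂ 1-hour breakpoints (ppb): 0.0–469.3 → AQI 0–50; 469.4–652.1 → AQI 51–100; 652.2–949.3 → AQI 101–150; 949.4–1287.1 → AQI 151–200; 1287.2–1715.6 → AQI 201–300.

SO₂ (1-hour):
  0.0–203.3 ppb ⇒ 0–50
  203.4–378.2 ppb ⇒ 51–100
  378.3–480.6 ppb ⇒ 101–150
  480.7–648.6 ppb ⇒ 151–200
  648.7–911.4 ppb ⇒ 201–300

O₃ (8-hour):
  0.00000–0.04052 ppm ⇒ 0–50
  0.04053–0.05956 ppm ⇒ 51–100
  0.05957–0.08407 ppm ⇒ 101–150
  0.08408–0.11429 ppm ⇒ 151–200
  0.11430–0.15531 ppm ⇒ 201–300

234

PM10: 286.0 ∈ [181.0, 336.9] ↔ index [101, 150].
101 + (286.0−181.0)·(150−101)/(336.9−181.0) = 101 + 105.0·49/155.9 ≈ 134.00, so AQI = 134.
CO: 35.044 ∈ [33.346, 38.502] ↔ index [201, 300].
201 + (35.044−33.346)·(300−201)/(38.502−33.346) = 201 + 1.698·99/5.156 ≈ 233.60, so AQI = 234.
PM2.5 218.199: bracket 196.633–230.302 → index 151–200; slope 49/33.669, offset 21.566.
AQI = 151 + 49/33.669·21.566 ≈ 182.39 ⇒ 182.
NO₂: 1607.1 ∈ [1287.2, 1715.6] ↔ index [201, 300].
201 + (1607.1−1287.2)·(300−201)/(1715.6−1287.2) = 201 + 319.9·99/428.4 ≈ 274.93, so AQI = 275.
SO₂ 163.2: bracket 0.0–203.3 → index 0–50; slope 50/203.3, offset 163.2.
AQI = 0 + 50/203.3·163.2 ≈ 40.14 ⇒ 40.
O₃: 0.12358 lies in 0.11430–0.15531, so I_lo=201, I_hi=300, C_lo=0.11430, C_hi=0.15531.
(300−201)/(0.15531−0.11430) × (0.12358−0.11430) + 201 = 99/0.04101 × 0.00928 + 201 ≈ 223.40 → 223.
Sub-indices: PM10→134, CO→234, PM2.5→182, NO₂→275, SO₂→40, O₃→223. Ranked high→low: 275, 234, 223, 182, 134, 40. Second-highest sub-index = 234.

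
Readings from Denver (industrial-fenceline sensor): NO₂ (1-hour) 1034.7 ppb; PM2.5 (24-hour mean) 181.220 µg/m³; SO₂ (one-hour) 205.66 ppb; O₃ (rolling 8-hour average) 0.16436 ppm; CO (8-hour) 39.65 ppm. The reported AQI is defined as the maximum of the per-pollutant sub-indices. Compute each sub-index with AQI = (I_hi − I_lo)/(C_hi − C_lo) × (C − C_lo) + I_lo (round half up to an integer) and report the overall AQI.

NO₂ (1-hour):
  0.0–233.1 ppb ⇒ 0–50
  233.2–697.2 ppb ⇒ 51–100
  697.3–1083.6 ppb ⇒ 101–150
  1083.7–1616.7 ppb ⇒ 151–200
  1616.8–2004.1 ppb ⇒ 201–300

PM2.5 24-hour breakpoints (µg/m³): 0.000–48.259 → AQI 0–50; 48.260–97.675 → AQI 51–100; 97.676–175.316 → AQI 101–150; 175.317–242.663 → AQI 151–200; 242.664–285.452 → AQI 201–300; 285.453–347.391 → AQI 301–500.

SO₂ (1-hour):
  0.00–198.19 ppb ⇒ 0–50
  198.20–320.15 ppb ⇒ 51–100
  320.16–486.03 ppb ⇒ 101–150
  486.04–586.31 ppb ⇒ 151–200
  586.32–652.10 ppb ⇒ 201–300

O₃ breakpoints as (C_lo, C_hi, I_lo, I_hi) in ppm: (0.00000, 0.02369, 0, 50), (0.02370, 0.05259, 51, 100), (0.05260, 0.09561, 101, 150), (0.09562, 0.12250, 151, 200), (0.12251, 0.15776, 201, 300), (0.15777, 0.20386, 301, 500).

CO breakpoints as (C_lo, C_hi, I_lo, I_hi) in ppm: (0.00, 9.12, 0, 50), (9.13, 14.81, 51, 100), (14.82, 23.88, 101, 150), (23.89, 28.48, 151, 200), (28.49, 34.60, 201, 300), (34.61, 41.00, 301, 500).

NO₂: row 697.3–1083.6 (AQI 101–150). (150−101)·(1034.7−697.3)/(1083.6−697.3) + 101 = 49·337.4/386.3 + 101 ≈ 143.80 → 144.
PM2.5 181.220: bracket 175.317–242.663 → index 151–200; slope 49/67.346, offset 5.903.
AQI = 151 + 49/67.346·5.903 ≈ 155.29 ⇒ 155.
SO₂: 205.66 lies in 198.20–320.15, so I_lo=51, I_hi=100, C_lo=198.20, C_hi=320.15.
(100−51)/(320.15−198.20) × (205.66−198.20) + 51 = 49/121.95 × 7.46 + 51 ≈ 54.00 → 54.
O₃: row 0.15777–0.20386 (AQI 301–500). (500−301)·(0.16436−0.15777)/(0.20386−0.15777) + 301 = 199·0.00659/0.04609 + 301 ≈ 329.45 → 329.
CO: 39.65 lies in 34.61–41.00, so I_lo=301, I_hi=500, C_lo=34.61, C_hi=41.00.
(500−301)/(41.00−34.61) × (39.65−34.61) + 301 = 199/6.39 × 5.04 + 301 ≈ 457.96 → 458.
Sub-indices: NO₂→144, PM2.5→155, SO₂→54, O₃→329, CO→458. Overall AQI = max = 458; dominant pollutant is CO.

458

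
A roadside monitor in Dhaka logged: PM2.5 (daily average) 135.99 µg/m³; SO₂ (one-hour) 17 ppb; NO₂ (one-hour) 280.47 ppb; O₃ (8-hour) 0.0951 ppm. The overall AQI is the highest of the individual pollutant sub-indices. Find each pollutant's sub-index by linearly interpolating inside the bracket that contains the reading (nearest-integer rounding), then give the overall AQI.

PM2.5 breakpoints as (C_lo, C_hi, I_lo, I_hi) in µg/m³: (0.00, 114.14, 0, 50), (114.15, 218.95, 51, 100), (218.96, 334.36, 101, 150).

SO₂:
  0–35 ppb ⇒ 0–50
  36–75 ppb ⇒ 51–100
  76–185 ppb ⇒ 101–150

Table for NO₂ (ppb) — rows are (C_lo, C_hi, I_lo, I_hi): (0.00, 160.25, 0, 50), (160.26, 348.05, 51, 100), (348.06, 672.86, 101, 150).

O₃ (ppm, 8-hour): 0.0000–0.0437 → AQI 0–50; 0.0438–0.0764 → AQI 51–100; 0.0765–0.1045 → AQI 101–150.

PM2.5: 135.99 lies in 114.15–218.95, so I_lo=51, I_hi=100, C_lo=114.15, C_hi=218.95.
(100−51)/(218.95−114.15) × (135.99−114.15) + 51 = 49/104.80 × 21.84 + 51 ≈ 61.21 → 61.
SO₂ 17: bracket 0–35 → index 0–50; slope 50/35, offset 17.
AQI = 0 + 50/35·17 ≈ 24.29 ⇒ 24.
NO₂: 280.47 lies in 160.26–348.05, so I_lo=51, I_hi=100, C_lo=160.26, C_hi=348.05.
(100−51)/(348.05−160.26) × (280.47−160.26) + 51 = 49/187.79 × 120.21 + 51 ≈ 82.37 → 82.
O₃: 0.0951 ∈ [0.0765, 0.1045] ↔ index [101, 150].
101 + (0.0951−0.0765)·(150−101)/(0.1045−0.0765) = 101 + 0.0186·49/0.0280 ≈ 133.55, so AQI = 134.
Sub-indices: PM2.5→61, SO₂→24, NO₂→82, O₃→134. Overall AQI = max = 134; dominant pollutant is O₃.
AQI 134: Unhealthy for Sensitive Groups.

134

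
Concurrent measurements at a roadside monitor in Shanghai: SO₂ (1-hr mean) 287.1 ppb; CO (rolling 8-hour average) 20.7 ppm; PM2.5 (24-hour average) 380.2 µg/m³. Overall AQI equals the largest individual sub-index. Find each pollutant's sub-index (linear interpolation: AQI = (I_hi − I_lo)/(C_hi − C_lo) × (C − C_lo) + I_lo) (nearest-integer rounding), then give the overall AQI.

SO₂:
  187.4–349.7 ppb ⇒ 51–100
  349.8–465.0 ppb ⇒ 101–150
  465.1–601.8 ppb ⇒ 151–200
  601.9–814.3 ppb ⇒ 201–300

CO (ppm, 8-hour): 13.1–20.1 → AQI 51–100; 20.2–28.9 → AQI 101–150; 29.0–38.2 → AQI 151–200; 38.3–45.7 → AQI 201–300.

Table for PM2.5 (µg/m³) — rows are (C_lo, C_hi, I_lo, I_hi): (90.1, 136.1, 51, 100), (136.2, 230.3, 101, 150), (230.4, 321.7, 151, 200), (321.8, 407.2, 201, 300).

SO₂ 287.1: bracket 187.4–349.7 → index 51–100; slope 49/162.3, offset 99.7.
AQI = 51 + 49/162.3·99.7 ≈ 81.10 ⇒ 81.
CO 20.7: bracket 20.2–28.9 → index 101–150; slope 49/8.7, offset 0.5.
AQI = 101 + 49/8.7·0.5 ≈ 103.82 ⇒ 104.
PM2.5: 380.2 ∈ [321.8, 407.2] ↔ index [201, 300].
201 + (380.2−321.8)·(300−201)/(407.2−321.8) = 201 + 58.4·99/85.4 ≈ 268.70, so AQI = 269.
Sub-indices: SO₂→81, CO→104, PM2.5→269. Overall AQI = max = 269; dominant pollutant is PM2.5.
AQI 269: Very Unhealthy.

269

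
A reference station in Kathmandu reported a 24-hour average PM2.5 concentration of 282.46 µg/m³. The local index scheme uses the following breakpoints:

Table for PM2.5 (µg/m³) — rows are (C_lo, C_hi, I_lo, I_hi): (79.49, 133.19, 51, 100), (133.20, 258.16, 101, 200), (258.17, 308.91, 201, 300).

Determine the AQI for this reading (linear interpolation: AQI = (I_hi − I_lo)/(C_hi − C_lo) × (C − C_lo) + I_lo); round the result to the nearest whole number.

PM2.5: 282.46 lies in 258.17–308.91, so I_lo=201, I_hi=300, C_lo=258.17, C_hi=308.91.
(300−201)/(308.91−258.17) × (282.46−258.17) + 201 = 99/50.74 × 24.29 + 201 ≈ 248.39 → 248.

248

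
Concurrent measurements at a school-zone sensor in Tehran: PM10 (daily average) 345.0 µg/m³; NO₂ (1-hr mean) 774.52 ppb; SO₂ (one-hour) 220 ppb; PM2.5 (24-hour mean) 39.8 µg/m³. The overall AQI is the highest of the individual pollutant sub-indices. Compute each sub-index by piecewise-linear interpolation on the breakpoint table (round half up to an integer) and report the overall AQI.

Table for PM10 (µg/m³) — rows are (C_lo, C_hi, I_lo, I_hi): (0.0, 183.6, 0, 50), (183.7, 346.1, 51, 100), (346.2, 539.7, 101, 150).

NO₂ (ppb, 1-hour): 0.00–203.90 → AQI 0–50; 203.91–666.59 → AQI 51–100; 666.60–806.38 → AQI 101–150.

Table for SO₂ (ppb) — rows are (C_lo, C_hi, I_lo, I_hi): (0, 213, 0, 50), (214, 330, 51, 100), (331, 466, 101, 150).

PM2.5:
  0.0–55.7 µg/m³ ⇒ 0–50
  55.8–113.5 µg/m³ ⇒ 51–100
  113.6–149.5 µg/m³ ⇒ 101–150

PM10: 345.0 lies in 183.7–346.1, so I_lo=51, I_hi=100, C_lo=183.7, C_hi=346.1.
(100−51)/(346.1−183.7) × (345.0−183.7) + 51 = 49/162.4 × 161.3 + 51 ≈ 99.67 → 100.
NO₂: 774.52 lies in 666.60–806.38, so I_lo=101, I_hi=150, C_lo=666.60, C_hi=806.38.
(150−101)/(806.38−666.60) × (774.52−666.60) + 101 = 49/139.78 × 107.92 + 101 ≈ 138.83 → 139.
SO₂: 220 lies in 214–330, so I_lo=51, I_hi=100, C_lo=214, C_hi=330.
(100−51)/(330−214) × (220−214) + 51 = 49/116 × 6 + 51 ≈ 53.53 → 54.
PM2.5 39.8: bracket 0.0–55.7 → index 0–50; slope 50/55.7, offset 39.8.
AQI = 0 + 50/55.7·39.8 ≈ 35.73 ⇒ 36.
Sub-indices: PM10→100, NO₂→139, SO₂→54, PM2.5→36. Overall AQI = max = 139; dominant pollutant is NO₂.
AQI 139: Unhealthy for Sensitive Groups.

139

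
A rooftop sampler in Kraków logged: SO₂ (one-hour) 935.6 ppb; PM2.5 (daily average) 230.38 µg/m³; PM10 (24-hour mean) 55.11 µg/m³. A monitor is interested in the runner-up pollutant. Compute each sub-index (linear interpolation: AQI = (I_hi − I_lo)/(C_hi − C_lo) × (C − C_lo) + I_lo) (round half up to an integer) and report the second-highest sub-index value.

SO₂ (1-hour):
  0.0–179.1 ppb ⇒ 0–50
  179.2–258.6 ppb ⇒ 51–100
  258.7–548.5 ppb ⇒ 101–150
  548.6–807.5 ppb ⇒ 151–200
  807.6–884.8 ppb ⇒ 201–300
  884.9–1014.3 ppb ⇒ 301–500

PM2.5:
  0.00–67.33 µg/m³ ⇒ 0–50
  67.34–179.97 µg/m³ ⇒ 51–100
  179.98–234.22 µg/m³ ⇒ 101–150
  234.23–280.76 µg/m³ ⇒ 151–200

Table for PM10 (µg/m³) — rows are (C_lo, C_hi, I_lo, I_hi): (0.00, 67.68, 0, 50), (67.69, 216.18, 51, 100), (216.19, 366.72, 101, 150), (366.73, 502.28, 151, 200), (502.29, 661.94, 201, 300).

147

SO₂ 935.6: bracket 884.9–1014.3 → index 301–500; slope 199/129.4, offset 50.7.
AQI = 301 + 199/129.4·50.7 ≈ 378.97 ⇒ 379.
PM2.5 230.38: bracket 179.98–234.22 → index 101–150; slope 49/54.24, offset 50.40.
AQI = 101 + 49/54.24·50.40 ≈ 146.53 ⇒ 147.
PM10: 55.11 lies in 0.00–67.68, so I_lo=0, I_hi=50, C_lo=0.00, C_hi=67.68.
(50−0)/(67.68−0.00) × (55.11−0.00) + 0 = 50/67.68 × 55.11 + 0 ≈ 40.71 → 41.
Sub-indices: SO₂→379, PM2.5→147, PM10→41. Ranked high→low: 379, 147, 41. Second-highest sub-index = 147.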